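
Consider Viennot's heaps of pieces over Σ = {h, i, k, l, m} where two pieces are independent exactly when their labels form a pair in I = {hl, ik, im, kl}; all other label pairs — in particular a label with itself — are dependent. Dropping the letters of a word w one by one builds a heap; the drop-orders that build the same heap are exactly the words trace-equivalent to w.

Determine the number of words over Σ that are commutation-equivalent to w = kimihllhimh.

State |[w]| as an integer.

72

#0=k has no predecessor
#1=i has no predecessor
#2=m depends on [0:k]
#3=i depends on [1:i]
#4=h depends on [2:m, 3:i]
#5=l depends on [2:m, 3:i]
#6=l depends on [5:l]
#7=h depends on [4:h]
#8=i depends on [6:l, 7:h]
#9=m depends on [6:l, 7:h]
#10=h depends on [8:i, 9:m]
sources: [0:k, 1:i]
N(rest) = Σ N(rest − s) over sources s of rest; N(one piece) = 1:
  size 1 → [10]=1
  size 2 → [8,10]=1  [9,10]=1
  size 3 → [8,9,10]=2
  size 4 → [6,8,9,10]=2  [7,8,9,10]=2
  size 5 → [4,7,8,9,10]=2  [5,6,8,9,10]=2  [6,7,8,9,10]=4
  size 6 → [4,6,7,8,9,10]=6  [5,6,7,8,9,10]=6
  size 7 → [4,5,6,7,8,9,10]=12
  size 8 → [2,4,5,6,7,8,9,10]=12  [3,4,5,6,7,8,9,10]=12
  size 9 → [0,2,4,5,6,7,8,9,10]=12  [1,3,4,5,6,7,8,9,10]=12  [2,3,4,5,6,7,8,9,10]=24
  first=0(k) contributes 36
  first=1(i) contributes 36
|[w]| = 72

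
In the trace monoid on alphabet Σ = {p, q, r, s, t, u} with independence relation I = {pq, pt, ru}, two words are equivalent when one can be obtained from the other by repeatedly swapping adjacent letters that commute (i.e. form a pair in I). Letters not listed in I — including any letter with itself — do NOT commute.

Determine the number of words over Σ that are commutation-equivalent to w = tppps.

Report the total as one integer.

4

0(t) covers ∅
1(p) covers ∅
2(p) covers 1:p
3(p) covers 2:p
4(s) covers 0:t, 3:p
floor of heap: 0:t, 1:p
completions by unplaced set U, small U first (add the entries for U minus each lowest piece of U):
  |U|=1: {4}:1
  |U|=2: {0,4}:1  {3,4}:1
  |U|=3: {0,3,4}:2  {2,3,4}:1
  start at 0(t): 1
  start at 1(p): 3
sum over floor = 4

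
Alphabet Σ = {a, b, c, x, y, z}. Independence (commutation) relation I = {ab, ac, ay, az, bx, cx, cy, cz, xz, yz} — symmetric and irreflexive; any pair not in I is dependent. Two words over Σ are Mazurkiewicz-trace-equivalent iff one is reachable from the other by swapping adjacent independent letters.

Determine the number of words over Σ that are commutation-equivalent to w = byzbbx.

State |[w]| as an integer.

0(b) covers ∅
1(y) covers 0:b
2(z) covers 0:b
3(b) covers 1:y, 2:z
4(b) covers 3:b
5(x) covers 1:y
floor of heap: 0:b
completions by unplaced set U, small U first (add the entries for U minus each lowest piece of U):
  |U|=1: {4}:1  {5}:1
  |U|=2: {3,4}:1  {4,5}:2
  |U|=3: {2,3,4}:1  {3,4,5}:3
  |U|=4: {1,3,4,5}:3  {2,3,4,5}:4
  start at 0(b): 7

7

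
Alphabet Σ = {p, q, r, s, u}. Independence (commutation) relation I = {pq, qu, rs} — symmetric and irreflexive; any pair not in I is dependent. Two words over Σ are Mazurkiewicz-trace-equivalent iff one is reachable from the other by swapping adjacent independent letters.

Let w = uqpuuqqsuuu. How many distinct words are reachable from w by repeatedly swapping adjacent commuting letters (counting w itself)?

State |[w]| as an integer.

drop 0:u onto floor
drop 1:q onto floor
drop 2:p onto {0:u}
drop 3:u onto {2:p}
drop 4:u onto {3:u}
drop 5:q onto {1:q}
drop 6:q onto {5:q}
drop 7:s onto {4:u, 6:q}
drop 8:u onto {7:s}
drop 9:u onto {8:u}
drop 10:u onto {9:u}
ground layer = {0:u, 1:q}
drop-orders for the pieces not yet dropped (sum over which currently-grounded one goes next):
  1 to go: {10} 1
  2 to go: {9,10} 1
  3 to go: {8,9,10} 1
  4 to go: {7,8,9,10} 1
  5 to go: {4,7,8,9,10} 1  {6,7,8,9,10} 1
  6 to go: {3,4,7,8,9,10} 1  {4,6,7,8,9,10} 2  {5,6,7,8,9,10} 1
  7 to go: {1,5,6,7,8,9,10} 1  {2,3,4,7,8,9,10} 1  {3,4,6,7,8,9,10} 3  {4,5,6,7,8,9,10} 3
  8 to go: {0,2,3,4,7,8,9,10} 1  {1,4,5,6,7,8,9,10} 4  {2,3,4,6,7,8,9,10} 4  {3,4,5,6,7,8,9,10} 6
  9 to go: {0,2,3,4,6,7,8,9,10} 5  {1,3,4,5,6,7,8,9,10} 10  {2,3,4,5,6,7,8,9,10} 10
  if 0:u drops first: 20 orders
  if 1:q drops first: 15 orders
heap linearizations: 35

35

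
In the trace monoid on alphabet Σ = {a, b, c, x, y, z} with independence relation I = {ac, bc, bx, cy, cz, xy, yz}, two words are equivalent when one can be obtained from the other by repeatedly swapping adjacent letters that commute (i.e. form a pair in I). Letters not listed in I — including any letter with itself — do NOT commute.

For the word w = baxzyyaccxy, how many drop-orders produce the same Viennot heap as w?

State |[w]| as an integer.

#0=b has no predecessor
#1=a depends on [0:b]
#2=x depends on [1:a]
#3=z depends on [2:x]
#4=y depends on [1:a]
#5=y depends on [4:y]
#6=a depends on [3:z, 5:y]
#7=c depends on [2:x]
#8=c depends on [7:c]
#9=x depends on [6:a, 8:c]
#10=y depends on [6:a]
sources: [0:b]
N(rest) = Σ N(rest − s) over sources s of rest; N(one piece) = 1:
  size 1 → [9]=1  [10]=1
  size 2 → [8,9]=1  [9,10]=2
  size 3 → [6,9,10]=2  [7,8,9]=1  [8,9,10]=3
  size 4 → [3,6,9,10]=2  [5,6,9,10]=2  [6,8,9,10]=5  [7,8,9,10]=4
  size 5 → [3,5,6,9,10]=4  [3,6,8,9,10]=7  [4,5,6,9,10]=2  [5,6,8,9,10]=7  [6,7,8,9,10]=9
  size 6 → [3,4,5,6,9,10]=6  [3,5,6,8,9,10]=18  [3,6,7,8,9,10]=16  [4,5,6,8,9,10]=9  [5,6,7,8,9,10]=16
  size 7 → [2,3,6,7,8,9,10]=16  [3,4,5,6,8,9,10]=33  [3,5,6,7,8,9,10]=50  [4,5,6,7,8,9,10]=25
  size 8 → [2,3,5,6,7,8,9,10]=66  [3,4,5,6,7,8,9,10]=108
  size 9 → [2,3,4,5,6,7,8,9,10]=174
  first=0(b) contributes 174

174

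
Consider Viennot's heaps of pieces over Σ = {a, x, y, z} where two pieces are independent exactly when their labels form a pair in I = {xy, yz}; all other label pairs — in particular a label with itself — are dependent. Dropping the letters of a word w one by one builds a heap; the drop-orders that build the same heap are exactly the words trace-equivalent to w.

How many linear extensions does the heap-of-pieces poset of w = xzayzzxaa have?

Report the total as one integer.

piece 0:x — minimal
piece 1:z rests on {0:x}
piece 2:a rests on {1:z}
piece 3:y rests on {2:a}
piece 4:z rests on {2:a}
piece 5:z rests on {4:z}
piece 6:x rests on {5:z}
piece 7:a rests on {3:y, 6:x}
piece 8:a rests on {7:a}
minimal pieces: {0:x}
ways to finish when only these pieces remain (= sum over removing one remaining piece with nothing left below it):
  1 left: {8}→1
  2 left: {7,8}→1
  3 left: {3,7,8}→1  {6,7,8}→1
  4 left: {3,6,7,8}→2  {5,6,7,8}→1
  5 left: {3,5,6,7,8}→3  {4,5,6,7,8}→1
  6 left: {3,4,5,6,7,8}→4
  7 left: {2,3,4,5,6,7,8}→4
  placing 0:x first → 4 extensions

4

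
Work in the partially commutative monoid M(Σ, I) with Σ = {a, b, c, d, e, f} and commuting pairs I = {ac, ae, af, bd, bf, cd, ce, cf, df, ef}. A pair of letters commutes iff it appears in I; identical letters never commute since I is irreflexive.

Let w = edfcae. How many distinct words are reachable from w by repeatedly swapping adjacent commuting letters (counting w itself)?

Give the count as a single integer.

drop 0:e onto floor
drop 1:d onto {0:e}
drop 2:f onto floor
drop 3:c onto floor
drop 4:a onto {1:d}
drop 5:e onto {1:d}
ground layer = {0:e, 2:f, 3:c}
drop-orders for the pieces not yet dropped (sum over which currently-grounded one goes next):
  1 to go: {2} 1  {3} 1  {4} 1  {5} 1
  2 to go: {2,3} 2  {2,4} 2  {2,5} 2  {3,4} 2  {3,5} 2  {4,5} 2
  3 to go: {1,4,5} 2  {2,3,4} 6  {2,3,5} 6  {2,4,5} 6  {3,4,5} 6
  4 to go: {0,1,4,5} 2  {1,2,4,5} 8  {1,3,4,5} 8  {2,3,4,5} 24
  if 0:e drops first: 40 orders
  if 2:f drops first: 10 orders
  if 3:c drops first: 10 orders
heap linearizations: 60

60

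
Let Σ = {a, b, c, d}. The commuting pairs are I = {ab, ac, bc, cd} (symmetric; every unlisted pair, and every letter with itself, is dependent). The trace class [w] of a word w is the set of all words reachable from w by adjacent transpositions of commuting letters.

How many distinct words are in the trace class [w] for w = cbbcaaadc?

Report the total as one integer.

piece 0:c — minimal
piece 1:b — minimal
piece 2:b rests on {1:b}
piece 3:c rests on {0:c}
piece 4:a — minimal
piece 5:a rests on {4:a}
piece 6:a rests on {5:a}
piece 7:d rests on {2:b, 6:a}
piece 8:c rests on {3:c}
minimal pieces: {0:c, 1:b, 4:a}
ways to finish when only these pieces remain (= sum over removing one remaining piece with nothing left below it):
  1 left: {7}→1  {8}→1
  2 left: {2,7}→1  {3,8}→1  {6,7}→1  {7,8}→2
  3 left: {0,3,8}→1  {1,2,7}→1  {2,6,7}→2  {2,7,8}→3  {3,7,8}→3  {5,6,7}→1  {6,7,8}→3
  4 left: {0,3,7,8}→4  {1,2,6,7}→3  {1,2,7,8}→4  {2,3,7,8}→6  {2,5,6,7}→3  {2,6,7,8}→8  {3,6,7,8}→6  {4,5,6,7}→1  {5,6,7,8}→4
  5 left: {0,2,3,7,8}→10  {0,3,6,7,8}→10  {1,2,3,7,8}→10  {1,2,5,6,7}→6  {1,2,6,7,8}→15  {2,3,6,7,8}→20  {2,4,5,6,7}→4  {2,5,6,7,8}→15  {3,5,6,7,8}→10  {4,5,6,7,8}→5
  6 left: {0,1,2,3,7,8}→20  {0,2,3,6,7,8}→40  {0,3,5,6,7,8}→20  {1,2,3,6,7,8}→45  {1,2,4,5,6,7}→10  {1,2,5,6,7,8}→36  {2,3,5,6,7,8}→45  {2,4,5,6,7,8}→24  {3,4,5,6,7,8}→15
  7 left: {0,1,2,3,6,7,8}→105  {0,2,3,5,6,7,8}→105  {0,3,4,5,6,7,8}→35  {1,2,3,5,6,7,8}→126  {1,2,4,5,6,7,8}→70  {2,3,4,5,6,7,8}→84
  placing 0:c first → 280 extensions
  placing 1:b first → 224 extensions
  placing 4:a first → 336 extensions
total linear extensions = 840

840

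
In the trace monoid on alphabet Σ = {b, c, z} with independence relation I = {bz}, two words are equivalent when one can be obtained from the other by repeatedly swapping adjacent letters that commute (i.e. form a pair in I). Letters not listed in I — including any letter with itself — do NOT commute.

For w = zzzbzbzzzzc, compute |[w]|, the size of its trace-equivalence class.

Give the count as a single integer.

#0=z has no predecessor
#1=z depends on [0:z]
#2=z depends on [1:z]
#3=b has no predecessor
#4=z depends on [2:z]
#5=b depends on [3:b]
#6=z depends on [4:z]
#7=z depends on [6:z]
#8=z depends on [7:z]
#9=z depends on [8:z]
#10=c depends on [5:b, 9:z]
sources: [0:z, 3:b]
N(rest) = Σ N(rest − s) over sources s of rest; N(one piece) = 1:
  size 1 → [10]=1
  size 2 → [5,10]=1  [9,10]=1
  size 3 → [3,5,10]=1  [5,9,10]=2  [8,9,10]=1
  size 4 → [3,5,9,10]=3  [5,8,9,10]=3  [7,8,9,10]=1
  size 5 → [3,5,8,9,10]=6  [5,7,8,9,10]=4  [6,7,8,9,10]=1
  size 6 → [3,5,7,8,9,10]=10  [4,6,7,8,9,10]=1  [5,6,7,8,9,10]=5
  size 7 → [2,4,6,7,8,9,10]=1  [3,5,6,7,8,9,10]=15  [4,5,6,7,8,9,10]=6
  size 8 → [1,2,4,6,7,8,9,10]=1  [2,4,5,6,7,8,9,10]=7  [3,4,5,6,7,8,9,10]=21
  size 9 → [0,1,2,4,6,7,8,9,10]=1  [1,2,4,5,6,7,8,9,10]=8  [2,3,4,5,6,7,8,9,10]=28
  first=0(z) contributes 36
  first=3(b) contributes 9
|[w]| = 45

45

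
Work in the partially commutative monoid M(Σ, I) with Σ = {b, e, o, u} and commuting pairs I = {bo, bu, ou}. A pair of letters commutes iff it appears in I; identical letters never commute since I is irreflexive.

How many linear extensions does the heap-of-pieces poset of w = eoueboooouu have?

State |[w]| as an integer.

piece 0:e — minimal
piece 1:o rests on {0:e}
piece 2:u rests on {0:e}
piece 3:e rests on {1:o, 2:u}
piece 4:b rests on {3:e}
piece 5:o rests on {3:e}
piece 6:o rests on {5:o}
piece 7:o rests on {6:o}
piece 8:o rests on {7:o}
piece 9:u rests on {3:e}
piece 10:u rests on {9:u}
minimal pieces: {0:e}
ways to finish when only these pieces remain (= sum over removing one remaining piece with nothing left below it):
  1 left: {4}→1  {8}→1  {10}→1
  2 left: {4,8}→2  {4,10}→2  {7,8}→1  {8,10}→2  {9,10}→1
  3 left: {4,7,8}→3  {4,8,10}→6  {4,9,10}→3  {6,7,8}→1  {7,8,10}→3  {8,9,10}→3
  4 left: {4,6,7,8}→4  {4,7,8,10}→12  {4,8,9,10}→12  {5,6,7,8}→1  {6,7,8,10}→4  {7,8,9,10}→6
  5 left: {4,5,6,7,8}→5  {4,6,7,8,10}→20  {4,7,8,9,10}→30  {5,6,7,8,10}→5  {6,7,8,9,10}→10
  6 left: {4,5,6,7,8,10}→30  {4,6,7,8,9,10}→60  {5,6,7,8,9,10}→15
  7 left: {4,5,6,7,8,9,10}→105
  8 left: {3,4,5,6,7,8,9,10}→105
  9 left: {1,3,4,5,6,7,8,9,10}→105  {2,3,4,5,6,7,8,9,10}→105
  placing 0:e first → 210 extensions

210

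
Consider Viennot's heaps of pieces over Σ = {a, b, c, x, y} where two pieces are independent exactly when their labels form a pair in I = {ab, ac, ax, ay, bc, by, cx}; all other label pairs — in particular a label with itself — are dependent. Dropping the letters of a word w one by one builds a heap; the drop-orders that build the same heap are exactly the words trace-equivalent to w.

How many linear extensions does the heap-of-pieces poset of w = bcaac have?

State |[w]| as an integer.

30

piece 0:b — minimal
piece 1:c — minimal
piece 2:a — minimal
piece 3:a rests on {2:a}
piece 4:c rests on {1:c}
minimal pieces: {0:b, 1:c, 2:a}
ways to finish when only these pieces remain (= sum over removing one remaining piece with nothing left below it):
  1 left: {0}→1  {3}→1  {4}→1
  2 left: {0,3}→2  {0,4}→2  {1,4}→1  {2,3}→1  {3,4}→2
  3 left: {0,1,4}→3  {0,2,3}→3  {0,3,4}→6  {1,3,4}→3  {2,3,4}→3
  placing 0:b first → 6 extensions
  placing 1:c first → 12 extensions
  placing 2:a first → 12 extensions
total linear extensions = 30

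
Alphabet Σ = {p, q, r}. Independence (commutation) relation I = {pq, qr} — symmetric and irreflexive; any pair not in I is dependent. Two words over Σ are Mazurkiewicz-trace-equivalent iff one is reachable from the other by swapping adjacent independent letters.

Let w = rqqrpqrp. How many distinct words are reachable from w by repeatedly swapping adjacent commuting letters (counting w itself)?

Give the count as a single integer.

#0=r has no predecessor
#1=q has no predecessor
#2=q depends on [1:q]
#3=r depends on [0:r]
#4=p depends on [3:r]
#5=q depends on [2:q]
#6=r depends on [4:p]
#7=p depends on [6:r]
sources: [0:r, 1:q]
N(rest) = Σ N(rest − s) over sources s of rest; N(one piece) = 1:
  size 1 → [5]=1  [7]=1
  size 2 → [2,5]=1  [5,7]=2  [6,7]=1
  size 3 → [1,2,5]=1  [2,5,7]=3  [4,6,7]=1  [5,6,7]=3
  size 4 → [1,2,5,7]=4  [2,5,6,7]=6  [3,4,6,7]=1  [4,5,6,7]=4
  size 5 → [0,3,4,6,7]=1  [1,2,5,6,7]=10  [2,4,5,6,7]=10  [3,4,5,6,7]=5
  size 6 → [0,3,4,5,6,7]=6  [1,2,4,5,6,7]=20  [2,3,4,5,6,7]=15
  first=0(r) contributes 35
  first=1(q) contributes 21
|[w]| = 56

56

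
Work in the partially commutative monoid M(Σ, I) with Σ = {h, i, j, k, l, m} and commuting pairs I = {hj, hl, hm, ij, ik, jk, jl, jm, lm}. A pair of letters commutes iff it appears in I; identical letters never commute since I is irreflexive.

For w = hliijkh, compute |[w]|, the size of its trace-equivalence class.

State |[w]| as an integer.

42

#0=h has no predecessor
#1=l has no predecessor
#2=i depends on [0:h, 1:l]
#3=i depends on [2:i]
#4=j has no predecessor
#5=k depends on [0:h, 1:l]
#6=h depends on [3:i, 5:k]
sources: [0:h, 1:l, 4:j]
N(rest) = Σ N(rest − s) over sources s of rest; N(one piece) = 1:
  size 1 → [4]=1  [6]=1
  size 2 → [3,6]=1  [4,6]=2  [5,6]=1
  size 3 → [2,3,6]=1  [3,4,6]=3  [3,5,6]=2  [4,5,6]=3
  size 4 → [2,3,4,6]=4  [2,3,5,6]=3  [3,4,5,6]=8
  size 5 → [0,2,3,5,6]=3  [1,2,3,5,6]=3  [2,3,4,5,6]=15
  first=0(h) contributes 18
  first=1(l) contributes 18
  first=4(j) contributes 6
|[w]| = 42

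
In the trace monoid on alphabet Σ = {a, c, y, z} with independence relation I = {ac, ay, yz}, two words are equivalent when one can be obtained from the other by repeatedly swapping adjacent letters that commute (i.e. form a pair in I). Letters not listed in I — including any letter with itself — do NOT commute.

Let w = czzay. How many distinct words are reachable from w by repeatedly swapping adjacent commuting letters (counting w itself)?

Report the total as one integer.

4

drop 0:c onto floor
drop 1:z onto {0:c}
drop 2:z onto {1:z}
drop 3:a onto {2:z}
drop 4:y onto {0:c}
ground layer = {0:c}
drop-orders for the pieces not yet dropped (sum over which currently-grounded one goes next):
  1 to go: {3} 1  {4} 1
  2 to go: {2,3} 1  {3,4} 2
  3 to go: {1,2,3} 1  {2,3,4} 3
  if 0:c drops first: 4 orders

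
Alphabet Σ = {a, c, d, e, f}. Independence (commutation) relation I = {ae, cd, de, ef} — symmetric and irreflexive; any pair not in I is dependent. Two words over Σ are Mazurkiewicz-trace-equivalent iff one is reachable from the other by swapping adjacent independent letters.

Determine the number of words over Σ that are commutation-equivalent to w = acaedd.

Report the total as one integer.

0(a) covers ∅
1(c) covers 0:a
2(a) covers 1:c
3(e) covers 1:c
4(d) covers 2:a
5(d) covers 4:d
floor of heap: 0:a
completions by unplaced set U, small U first (add the entries for U minus each lowest piece of U):
  |U|=1: {3}:1  {5}:1
  |U|=2: {3,5}:2  {4,5}:1
  |U|=3: {2,4,5}:1  {3,4,5}:3
  |U|=4: {2,3,4,5}:4
  start at 0(a): 4

4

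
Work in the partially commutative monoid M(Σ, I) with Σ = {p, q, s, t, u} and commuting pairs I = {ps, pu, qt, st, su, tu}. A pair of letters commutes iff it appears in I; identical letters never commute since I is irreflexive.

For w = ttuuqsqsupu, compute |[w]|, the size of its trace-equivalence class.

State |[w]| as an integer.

piece 0:t — minimal
piece 1:t rests on {0:t}
piece 2:u — minimal
piece 3:u rests on {2:u}
piece 4:q rests on {3:u}
piece 5:s rests on {4:q}
piece 6:q rests on {5:s}
piece 7:s rests on {6:q}
piece 8:u rests on {6:q}
piece 9:p rests on {1:t, 6:q}
piece 10:u rests on {8:u}
minimal pieces: {0:t, 2:u}
ways to finish when only these pieces remain (= sum over removing one remaining piece with nothing left below it):
  1 left: {7}→1  {9}→1  {10}→1
  2 left: {1,9}→1  {7,9}→2  {7,10}→2  {8,10}→1  {9,10}→2
  3 left: {0,1,9}→1  {1,7,9}→3  {1,9,10}→3  {7,8,10}→3  {7,9,10}→6  {8,9,10}→3
  4 left: {0,1,7,9}→4  {0,1,9,10}→4  {1,7,9,10}→12  {1,8,9,10}→6  {7,8,9,10}→12
  5 left: {0,1,7,9,10}→20  {0,1,8,9,10}→10  {1,7,8,9,10}→30  {6,7,8,9,10}→12
  6 left: {0,1,7,8,9,10}→60  {1,6,7,8,9,10}→42  {5,6,7,8,9,10}→12
  7 left: {0,1,6,7,8,9,10}→102  {1,5,6,7,8,9,10}→54  {4,5,6,7,8,9,10}→12
  8 left: {0,1,5,6,7,8,9,10}→156  {1,4,5,6,7,8,9,10}→66  {3,4,5,6,7,8,9,10}→12
  9 left: {0,1,4,5,6,7,8,9,10}→222  {1,3,4,5,6,7,8,9,10}→78  {2,3,4,5,6,7,8,9,10}→12
  placing 0:t first → 90 extensions
  placing 2:u first → 300 extensions
total linear extensions = 390

390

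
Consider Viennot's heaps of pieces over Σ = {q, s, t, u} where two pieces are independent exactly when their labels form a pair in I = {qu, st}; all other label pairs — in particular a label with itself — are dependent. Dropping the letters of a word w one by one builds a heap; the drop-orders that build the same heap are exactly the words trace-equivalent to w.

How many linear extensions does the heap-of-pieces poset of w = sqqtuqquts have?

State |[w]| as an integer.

#0=s has no predecessor
#1=q depends on [0:s]
#2=q depends on [1:q]
#3=t depends on [2:q]
#4=u depends on [3:t]
#5=q depends on [3:t]
#6=q depends on [5:q]
#7=u depends on [4:u]
#8=t depends on [6:q, 7:u]
#9=s depends on [6:q, 7:u]
sources: [0:s]
N(rest) = Σ N(rest − s) over sources s of rest; N(one piece) = 1:
  size 1 → [8]=1  [9]=1
  size 2 → [8,9]=2
  size 3 → [6,8,9]=2  [7,8,9]=2
  size 4 → [4,7,8,9]=2  [5,6,8,9]=2  [6,7,8,9]=4
  size 5 → [4,6,7,8,9]=6  [5,6,7,8,9]=6
  size 6 → [4,5,6,7,8,9]=12
  size 7 → [3,4,5,6,7,8,9]=12
  size 8 → [2,3,4,5,6,7,8,9]=12
  first=0(s) contributes 12

12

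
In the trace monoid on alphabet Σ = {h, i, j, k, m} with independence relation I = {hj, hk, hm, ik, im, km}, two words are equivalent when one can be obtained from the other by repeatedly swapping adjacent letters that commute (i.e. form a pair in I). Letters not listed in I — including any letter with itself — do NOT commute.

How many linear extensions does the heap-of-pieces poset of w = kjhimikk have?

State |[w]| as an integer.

120

#0=k has no predecessor
#1=j depends on [0:k]
#2=h has no predecessor
#3=i depends on [1:j, 2:h]
#4=m depends on [1:j]
#5=i depends on [3:i]
#6=k depends on [1:j]
#7=k depends on [6:k]
sources: [0:k, 2:h]
N(rest) = Σ N(rest − s) over sources s of rest; N(one piece) = 1:
  size 1 → [4]=1  [5]=1  [7]=1
  size 2 → [3,5]=1  [4,5]=2  [4,7]=2  [5,7]=2  [6,7]=1
  size 3 → [2,3,5]=1  [3,4,5]=3  [3,5,7]=3  [4,5,7]=6  [4,6,7]=3  [5,6,7]=3
  size 4 → [2,3,4,5]=4  [2,3,5,7]=4  [3,4,5,7]=12  [3,5,6,7]=6  [4,5,6,7]=12
  size 5 → [2,3,4,5,7]=20  [2,3,5,6,7]=10  [3,4,5,6,7]=30
  size 6 → [1,3,4,5,6,7]=30  [2,3,4,5,6,7]=60
  first=0(k) contributes 90
  first=2(h) contributes 30
|[w]| = 120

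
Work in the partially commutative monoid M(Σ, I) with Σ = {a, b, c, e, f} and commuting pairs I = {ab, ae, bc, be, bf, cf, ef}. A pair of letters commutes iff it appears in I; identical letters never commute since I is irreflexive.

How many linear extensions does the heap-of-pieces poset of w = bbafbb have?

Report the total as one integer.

drop 0:b onto floor
drop 1:b onto {0:b}
drop 2:a onto floor
drop 3:f onto {2:a}
drop 4:b onto {1:b}
drop 5:b onto {4:b}
ground layer = {0:b, 2:a}
drop-orders for the pieces not yet dropped (sum over which currently-grounded one goes next):
  1 to go: {3} 1  {5} 1
  2 to go: {2,3} 1  {3,5} 2  {4,5} 1
  3 to go: {1,4,5} 1  {2,3,5} 3  {3,4,5} 3
  4 to go: {0,1,4,5} 1  {1,3,4,5} 4  {2,3,4,5} 6
  if 0:b drops first: 10 orders
  if 2:a drops first: 5 orders
heap linearizations: 15

15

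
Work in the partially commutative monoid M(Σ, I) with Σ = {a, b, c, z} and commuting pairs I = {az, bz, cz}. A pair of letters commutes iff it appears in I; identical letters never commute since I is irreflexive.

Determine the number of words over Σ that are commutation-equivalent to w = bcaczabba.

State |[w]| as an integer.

#0=b has no predecessor
#1=c depends on [0:b]
#2=a depends on [1:c]
#3=c depends on [2:a]
#4=z has no predecessor
#5=a depends on [3:c]
#6=b depends on [5:a]
#7=b depends on [6:b]
#8=a depends on [7:b]
sources: [0:b, 4:z]
N(rest) = Σ N(rest − s) over sources s of rest; N(one piece) = 1:
  size 1 → [4]=1  [8]=1
  size 2 → [4,8]=2  [7,8]=1
  size 3 → [4,7,8]=3  [6,7,8]=1
  size 4 → [4,6,7,8]=4  [5,6,7,8]=1
  size 5 → [3,5,6,7,8]=1  [4,5,6,7,8]=5
  size 6 → [2,3,5,6,7,8]=1  [3,4,5,6,7,8]=6
  size 7 → [1,2,3,5,6,7,8]=1  [2,3,4,5,6,7,8]=7
  first=0(b) contributes 8
  first=4(z) contributes 1
|[w]| = 9

9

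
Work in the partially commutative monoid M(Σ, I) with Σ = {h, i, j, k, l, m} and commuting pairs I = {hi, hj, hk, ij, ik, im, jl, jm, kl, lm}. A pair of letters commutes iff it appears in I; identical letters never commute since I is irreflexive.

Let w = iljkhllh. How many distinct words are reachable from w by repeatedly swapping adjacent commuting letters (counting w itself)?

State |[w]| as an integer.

0(i) covers ∅
1(l) covers 0:i
2(j) covers ∅
3(k) covers 2:j
4(h) covers 1:l
5(l) covers 4:h
6(l) covers 5:l
7(h) covers 6:l
floor of heap: 0:i, 2:j
completions by unplaced set U, small U first (add the entries for U minus each lowest piece of U):
  |U|=1: {3}:1  {7}:1
  |U|=2: {2,3}:1  {3,7}:2  {6,7}:1
  |U|=3: {2,3,7}:3  {3,6,7}:3  {5,6,7}:1
  |U|=4: {2,3,6,7}:6  {3,5,6,7}:4  {4,5,6,7}:1
  |U|=5: {1,4,5,6,7}:1  {2,3,5,6,7}:10  {3,4,5,6,7}:5
  |U|=6: {0,1,4,5,6,7}:1  {1,3,4,5,6,7}:6  {2,3,4,5,6,7}:15
  start at 0(i): 21
  start at 2(j): 7
sum over floor = 28

28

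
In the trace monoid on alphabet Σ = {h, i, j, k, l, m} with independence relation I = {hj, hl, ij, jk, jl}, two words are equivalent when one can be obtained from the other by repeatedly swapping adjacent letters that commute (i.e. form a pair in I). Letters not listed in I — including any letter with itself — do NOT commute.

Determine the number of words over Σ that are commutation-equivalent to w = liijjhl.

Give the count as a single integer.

42

drop 0:l onto floor
drop 1:i onto {0:l}
drop 2:i onto {1:i}
drop 3:j onto floor
drop 4:j onto {3:j}
drop 5:h onto {2:i}
drop 6:l onto {2:i}
ground layer = {0:l, 3:j}
drop-orders for the pieces not yet dropped (sum over which currently-grounded one goes next):
  1 to go: {4} 1  {5} 1  {6} 1
  2 to go: {3,4} 1  {4,5} 2  {4,6} 2  {5,6} 2
  3 to go: {2,5,6} 2  {3,4,5} 3  {3,4,6} 3  {4,5,6} 6
  4 to go: {1,2,5,6} 2  {2,4,5,6} 8  {3,4,5,6} 12
  5 to go: {0,1,2,5,6} 2  {1,2,4,5,6} 10  {2,3,4,5,6} 20
  if 0:l drops first: 30 orders
  if 3:j drops first: 12 orders
heap linearizations: 42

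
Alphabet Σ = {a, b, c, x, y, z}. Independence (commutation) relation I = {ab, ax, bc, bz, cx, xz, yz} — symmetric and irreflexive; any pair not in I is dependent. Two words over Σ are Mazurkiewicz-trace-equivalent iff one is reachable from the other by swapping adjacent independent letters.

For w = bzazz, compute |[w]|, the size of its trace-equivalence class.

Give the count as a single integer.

0(b) covers ∅
1(z) covers ∅
2(a) covers 1:z
3(z) covers 2:a
4(z) covers 3:z
floor of heap: 0:b, 1:z
completions by unplaced set U, small U first (add the entries for U minus each lowest piece of U):
  |U|=1: {0}:1  {4}:1
  |U|=2: {0,4}:2  {3,4}:1
  |U|=3: {0,3,4}:3  {2,3,4}:1
  start at 0(b): 1
  start at 1(z): 4
sum over floor = 5

5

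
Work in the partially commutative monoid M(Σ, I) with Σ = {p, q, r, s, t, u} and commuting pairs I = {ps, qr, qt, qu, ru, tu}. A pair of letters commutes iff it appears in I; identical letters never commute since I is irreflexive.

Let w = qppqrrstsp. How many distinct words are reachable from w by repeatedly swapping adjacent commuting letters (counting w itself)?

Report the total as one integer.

piece 0:q — minimal
piece 1:p rests on {0:q}
piece 2:p rests on {1:p}
piece 3:q rests on {2:p}
piece 4:r rests on {2:p}
piece 5:r rests on {4:r}
piece 6:s rests on {3:q, 5:r}
piece 7:t rests on {6:s}
piece 8:s rests on {7:t}
piece 9:p rests on {7:t}
minimal pieces: {0:q}
ways to finish when only these pieces remain (= sum over removing one remaining piece with nothing left below it):
  1 left: {8}→1  {9}→1
  2 left: {8,9}→2
  3 left: {7,8,9}→2
  4 left: {6,7,8,9}→2
  5 left: {3,6,7,8,9}→2  {5,6,7,8,9}→2
  6 left: {3,5,6,7,8,9}→4  {4,5,6,7,8,9}→2
  7 left: {3,4,5,6,7,8,9}→6
  8 left: {2,3,4,5,6,7,8,9}→6
  placing 0:q first → 6 extensions

6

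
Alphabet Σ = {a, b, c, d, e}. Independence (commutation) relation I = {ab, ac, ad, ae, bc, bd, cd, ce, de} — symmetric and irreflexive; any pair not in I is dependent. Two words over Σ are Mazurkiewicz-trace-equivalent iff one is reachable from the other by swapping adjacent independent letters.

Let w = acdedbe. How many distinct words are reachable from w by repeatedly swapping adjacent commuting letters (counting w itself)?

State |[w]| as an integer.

420

#0=a has no predecessor
#1=c has no predecessor
#2=d has no predecessor
#3=e has no predecessor
#4=d depends on [2:d]
#5=b depends on [3:e]
#6=e depends on [5:b]
sources: [0:a, 1:c, 2:d, 3:e]
N(rest) = Σ N(rest − s) over sources s of rest; N(one piece) = 1:
  size 1 → [0]=1  [1]=1  [4]=1  [6]=1
  size 2 → [0,1]=2  [0,4]=2  [0,6]=2  [1,4]=2  [1,6]=2  [2,4]=1  [4,6]=2  [5,6]=1
  size 3 → [0,1,4]=6  [0,1,6]=6  [0,2,4]=3  [0,4,6]=6  [0,5,6]=3  [1,2,4]=3  [1,4,6]=6  [1,5,6]=3  [2,4,6]=3  [3,5,6]=1  [4,5,6]=3
  size 4 → [0,1,2,4]=12  [0,1,4,6]=24  [0,1,5,6]=12  [0,2,4,6]=12  [0,3,5,6]=4  [0,4,5,6]=12  [1,2,4,6]=12  [1,3,5,6]=4  [1,4,5,6]=12  [2,4,5,6]=6  [3,4,5,6]=4
  size 5 → [0,1,2,4,6]=60  [0,1,3,5,6]=20  [0,1,4,5,6]=60  [0,2,4,5,6]=30  [0,3,4,5,6]=20  [1,2,4,5,6]=30  [1,3,4,5,6]=20  [2,3,4,5,6]=10
  first=0(a) contributes 60
  first=1(c) contributes 60
  first=2(d) contributes 120
  first=3(e) contributes 180
|[w]| = 420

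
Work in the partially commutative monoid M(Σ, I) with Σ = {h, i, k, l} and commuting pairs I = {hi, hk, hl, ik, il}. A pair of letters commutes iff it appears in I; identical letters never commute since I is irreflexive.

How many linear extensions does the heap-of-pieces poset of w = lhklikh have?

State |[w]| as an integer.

105

0(l) covers ∅
1(h) covers ∅
2(k) covers 0:l
3(l) covers 2:k
4(i) covers ∅
5(k) covers 3:l
6(h) covers 1:h
floor of heap: 0:l, 1:h, 4:i
completions by unplaced set U, small U first (add the entries for U minus each lowest piece of U):
  |U|=1: {4}:1  {5}:1  {6}:1
  |U|=2: {1,6}:1  {3,5}:1  {4,5}:2  {4,6}:2  {5,6}:2
  |U|=3: {1,4,6}:3  {1,5,6}:3  {2,3,5}:1  {3,4,5}:3  {3,5,6}:3  {4,5,6}:6
  |U|=4: {0,2,3,5}:1  {1,3,5,6}:6  {1,4,5,6}:12  {2,3,4,5}:4  {2,3,5,6}:4  {3,4,5,6}:12
  |U|=5: {0,2,3,4,5}:5  {0,2,3,5,6}:5  {1,2,3,5,6}:10  {1,3,4,5,6}:30  {2,3,4,5,6}:20
  start at 0(l): 60
  start at 1(h): 30
  start at 4(i): 15
sum over floor = 105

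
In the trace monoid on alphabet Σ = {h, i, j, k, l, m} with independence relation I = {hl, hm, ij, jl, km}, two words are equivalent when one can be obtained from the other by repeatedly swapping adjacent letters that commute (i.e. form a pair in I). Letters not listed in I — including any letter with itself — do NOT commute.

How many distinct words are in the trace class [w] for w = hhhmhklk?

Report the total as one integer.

piece 0:h — minimal
piece 1:h rests on {0:h}
piece 2:h rests on {1:h}
piece 3:m — minimal
piece 4:h rests on {2:h}
piece 5:k rests on {4:h}
piece 6:l rests on {3:m, 5:k}
piece 7:k rests on {6:l}
minimal pieces: {0:h, 3:m}
ways to finish when only these pieces remain (= sum over removing one remaining piece with nothing left below it):
  1 left: {7}→1
  2 left: {6,7}→1
  3 left: {3,6,7}→1  {5,6,7}→1
  4 left: {3,5,6,7}→2  {4,5,6,7}→1
  5 left: {2,4,5,6,7}→1  {3,4,5,6,7}→3
  6 left: {1,2,4,5,6,7}→1  {2,3,4,5,6,7}→4
  placing 0:h first → 5 extensions
  placing 3:m first → 1 extensions
total linear extensions = 6

6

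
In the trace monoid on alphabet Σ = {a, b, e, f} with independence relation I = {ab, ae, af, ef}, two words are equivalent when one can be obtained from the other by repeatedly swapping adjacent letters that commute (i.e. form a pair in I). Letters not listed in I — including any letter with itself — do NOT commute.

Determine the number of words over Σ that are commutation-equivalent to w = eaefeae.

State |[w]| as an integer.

0(e) covers ∅
1(a) covers ∅
2(e) covers 0:e
3(f) covers ∅
4(e) covers 2:e
5(a) covers 1:a
6(e) covers 4:e
floor of heap: 0:e, 1:a, 3:f
completions by unplaced set U, small U first (add the entries for U minus each lowest piece of U):
  |U|=1: {3}:1  {5}:1  {6}:1
  |U|=2: {1,5}:1  {3,5}:2  {3,6}:2  {4,6}:1  {5,6}:2
  |U|=3: {1,3,5}:3  {1,5,6}:3  {2,4,6}:1  {3,4,6}:3  {3,5,6}:6  {4,5,6}:3
  |U|=4: {0,2,4,6}:1  {1,3,5,6}:12  {1,4,5,6}:6  {2,3,4,6}:4  {2,4,5,6}:4  {3,4,5,6}:12
  |U|=5: {0,2,3,4,6}:5  {0,2,4,5,6}:5  {1,2,4,5,6}:10  {1,3,4,5,6}:30  {2,3,4,5,6}:20
  start at 0(e): 60
  start at 1(a): 30
  start at 3(f): 15
sum over floor = 105

105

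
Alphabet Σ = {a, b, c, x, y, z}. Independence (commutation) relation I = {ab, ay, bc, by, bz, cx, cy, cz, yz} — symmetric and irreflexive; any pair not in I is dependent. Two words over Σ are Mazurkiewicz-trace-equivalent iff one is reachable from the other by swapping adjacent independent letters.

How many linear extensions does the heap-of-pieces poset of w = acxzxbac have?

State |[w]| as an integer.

drop 0:a onto floor
drop 1:c onto {0:a}
drop 2:x onto {0:a}
drop 3:z onto {2:x}
drop 4:x onto {3:z}
drop 5:b onto {4:x}
drop 6:a onto {1:c, 4:x}
drop 7:c onto {6:a}
ground layer = {0:a}
drop-orders for the pieces not yet dropped (sum over which currently-grounded one goes next):
  1 to go: {5} 1  {7} 1
  2 to go: {5,7} 2  {6,7} 1
  3 to go: {1,6,7} 1  {5,6,7} 3
  4 to go: {1,5,6,7} 4  {4,5,6,7} 3
  5 to go: {1,4,5,6,7} 7  {3,4,5,6,7} 3
  6 to go: {1,3,4,5,6,7} 10  {2,3,4,5,6,7} 3
  if 0:a drops first: 13 orders

13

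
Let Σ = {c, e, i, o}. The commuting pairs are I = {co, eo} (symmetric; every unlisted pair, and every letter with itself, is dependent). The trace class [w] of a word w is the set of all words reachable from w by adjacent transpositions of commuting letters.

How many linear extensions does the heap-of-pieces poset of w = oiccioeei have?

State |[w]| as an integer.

3

drop 0:o onto floor
drop 1:i onto {0:o}
drop 2:c onto {1:i}
drop 3:c onto {2:c}
drop 4:i onto {3:c}
drop 5:o onto {4:i}
drop 6:e onto {4:i}
drop 7:e onto {6:e}
drop 8:i onto {5:o, 7:e}
ground layer = {0:o}
drop-orders for the pieces not yet dropped (sum over which currently-grounded one goes next):
  1 to go: {8} 1
  2 to go: {5,8} 1  {7,8} 1
  3 to go: {5,7,8} 2  {6,7,8} 1
  4 to go: {5,6,7,8} 3
  5 to go: {4,5,6,7,8} 3
  6 to go: {3,4,5,6,7,8} 3
  7 to go: {2,3,4,5,6,7,8} 3
  if 0:o drops first: 3 orders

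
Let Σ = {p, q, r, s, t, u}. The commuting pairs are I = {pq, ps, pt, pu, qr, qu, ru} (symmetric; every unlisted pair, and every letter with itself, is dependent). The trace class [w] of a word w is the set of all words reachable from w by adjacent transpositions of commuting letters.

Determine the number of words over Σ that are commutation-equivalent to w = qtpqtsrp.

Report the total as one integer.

6

drop 0:q onto floor
drop 1:t onto {0:q}
drop 2:p onto floor
drop 3:q onto {1:t}
drop 4:t onto {3:q}
drop 5:s onto {4:t}
drop 6:r onto {2:p, 5:s}
drop 7:p onto {6:r}
ground layer = {0:q, 2:p}
drop-orders for the pieces not yet dropped (sum over which currently-grounded one goes next):
  1 to go: {7} 1
  2 to go: {6,7} 1
  3 to go: {2,6,7} 1  {5,6,7} 1
  4 to go: {2,5,6,7} 2  {4,5,6,7} 1
  5 to go: {2,4,5,6,7} 3  {3,4,5,6,7} 1
  6 to go: {1,3,4,5,6,7} 1  {2,3,4,5,6,7} 4
  if 0:q drops first: 5 orders
  if 2:p drops first: 1 orders
heap linearizations: 6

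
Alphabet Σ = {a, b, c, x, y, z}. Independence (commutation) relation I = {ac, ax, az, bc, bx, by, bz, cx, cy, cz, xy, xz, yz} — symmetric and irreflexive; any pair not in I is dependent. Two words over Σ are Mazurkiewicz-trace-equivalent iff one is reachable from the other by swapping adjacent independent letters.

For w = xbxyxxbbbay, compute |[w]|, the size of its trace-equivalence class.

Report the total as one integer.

drop 0:x onto floor
drop 1:b onto floor
drop 2:x onto {0:x}
drop 3:y onto floor
drop 4:x onto {2:x}
drop 5:x onto {4:x}
drop 6:b onto {1:b}
drop 7:b onto {6:b}
drop 8:b onto {7:b}
drop 9:a onto {3:y, 8:b}
drop 10:y onto {9:a}
ground layer = {0:x, 1:b, 3:y}
drop-orders for the pieces not yet dropped (sum over which currently-grounded one goes next):
  1 to go: {5} 1  {10} 1
  2 to go: {4,5} 1  {5,10} 2  {9,10} 1
  3 to go: {2,4,5} 1  {3,9,10} 1  {4,5,10} 3  {5,9,10} 3  {8,9,10} 1
  4 to go: {0,2,4,5} 1  {2,4,5,10} 4  {3,5,9,10} 4  {3,8,9,10} 2  {4,5,9,10} 6  {5,8,9,10} 4  {7,8,9,10} 1
  5 to go: {0,2,4,5,10} 5  {2,4,5,9,10} 10  {3,4,5,9,10} 10  {3,5,8,9,10} 10  {3,7,8,9,10} 3  {4,5,8,9,10} 10  {5,7,8,9,10} 5  {6,7,8,9,10} 1
  6 to go: {0,2,4,5,9,10} 15  {1,6,7,8,9,10} 1  {2,3,4,5,9,10} 20  {2,4,5,8,9,10} 20  {3,4,5,8,9,10} 30  {3,5,7,8,9,10} 18  {3,6,7,8,9,10} 4  {4,5,7,8,9,10} 15  {5,6,7,8,9,10} 6
  7 to go: {0,2,3,4,5,9,10} 35  {0,2,4,5,8,9,10} 35  {1,3,6,7,8,9,10} 5  {1,5,6,7,8,9,10} 7  {2,3,4,5,8,9,10} 70  {2,4,5,7,8,9,10} 35  {3,4,5,7,8,9,10} 63  {3,5,6,7,8,9,10} 28  {4,5,6,7,8,9,10} 21
  8 to go: {0,2,3,4,5,8,9,10} 140  {0,2,4,5,7,8,9,10} 70  {1,3,5,6,7,8,9,10} 40  {1,4,5,6,7,8,9,10} 28  {2,3,4,5,7,8,9,10} 168  {2,4,5,6,7,8,9,10} 56  {3,4,5,6,7,8,9,10} 112
  9 to go: {0,2,3,4,5,7,8,9,10} 378  {0,2,4,5,6,7,8,9,10} 126  {1,2,4,5,6,7,8,9,10} 84  {1,3,4,5,6,7,8,9,10} 180  {2,3,4,5,6,7,8,9,10} 336
  if 0:x drops first: 600 orders
  if 1:b drops first: 840 orders
  if 3:y drops first: 210 orders
heap linearizations: 1650

1650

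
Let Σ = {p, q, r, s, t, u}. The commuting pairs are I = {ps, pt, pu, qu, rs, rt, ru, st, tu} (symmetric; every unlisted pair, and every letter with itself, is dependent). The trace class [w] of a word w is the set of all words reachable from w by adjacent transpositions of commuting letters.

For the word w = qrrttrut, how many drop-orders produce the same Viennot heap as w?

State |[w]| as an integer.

160

#0=q has no predecessor
#1=r depends on [0:q]
#2=r depends on [1:r]
#3=t depends on [0:q]
#4=t depends on [3:t]
#5=r depends on [2:r]
#6=u has no predecessor
#7=t depends on [4:t]
sources: [0:q, 6:u]
N(rest) = Σ N(rest − s) over sources s of rest; N(one piece) = 1:
  size 1 → [5]=1  [6]=1  [7]=1
  size 2 → [2,5]=1  [4,7]=1  [5,6]=2  [5,7]=2  [6,7]=2
  size 3 → [1,2,5]=1  [2,5,6]=3  [2,5,7]=3  [3,4,7]=1  [4,5,7]=3  [4,6,7]=3  [5,6,7]=6
  size 4 → [1,2,5,6]=4  [1,2,5,7]=4  [2,4,5,7]=6  [2,5,6,7]=12  [3,4,5,7]=4  [3,4,6,7]=4  [4,5,6,7]=12
  size 5 → [1,2,4,5,7]=10  [1,2,5,6,7]=20  [2,3,4,5,7]=10  [2,4,5,6,7]=30  [3,4,5,6,7]=20
  size 6 → [1,2,3,4,5,7]=20  [1,2,4,5,6,7]=60  [2,3,4,5,6,7]=60
  first=0(q) contributes 140
  first=6(u) contributes 20
|[w]| = 160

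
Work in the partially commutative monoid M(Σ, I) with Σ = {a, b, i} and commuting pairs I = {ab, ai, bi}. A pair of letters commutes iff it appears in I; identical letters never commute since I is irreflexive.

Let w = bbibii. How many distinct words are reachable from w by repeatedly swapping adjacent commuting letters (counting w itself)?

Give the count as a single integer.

0(b) covers ∅
1(b) covers 0:b
2(i) covers ∅
3(b) covers 1:b
4(i) covers 2:i
5(i) covers 4:i
floor of heap: 0:b, 2:i
completions by unplaced set U, small U first (add the entries for U minus each lowest piece of U):
  |U|=1: {3}:1  {5}:1
  |U|=2: {1,3}:1  {3,5}:2  {4,5}:1
  |U|=3: {0,1,3}:1  {1,3,5}:3  {2,4,5}:1  {3,4,5}:3
  |U|=4: {0,1,3,5}:4  {1,3,4,5}:6  {2,3,4,5}:4
  start at 0(b): 10
  start at 2(i): 10
sum over floor = 20

20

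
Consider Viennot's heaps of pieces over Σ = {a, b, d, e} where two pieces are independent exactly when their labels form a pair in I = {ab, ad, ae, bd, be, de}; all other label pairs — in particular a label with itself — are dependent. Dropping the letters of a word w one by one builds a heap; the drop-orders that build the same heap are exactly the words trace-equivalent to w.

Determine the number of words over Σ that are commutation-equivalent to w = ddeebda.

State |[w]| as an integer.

420

piece 0:d — minimal
piece 1:d rests on {0:d}
piece 2:e — minimal
piece 3:e rests on {2:e}
piece 4:b — minimal
piece 5:d rests on {1:d}
piece 6:a — minimal
minimal pieces: {0:d, 2:e, 4:b, 6:a}
ways to finish when only these pieces remain (= sum over removing one remaining piece with nothing left below it):
  1 left: {3}→1  {4}→1  {5}→1  {6}→1
  2 left: {1,5}→1  {2,3}→1  {3,4}→2  {3,5}→2  {3,6}→2  {4,5}→2  {4,6}→2  {5,6}→2
  3 left: {0,1,5}→1  {1,3,5}→3  {1,4,5}→3  {1,5,6}→3  {2,3,4}→3  {2,3,5}→3  {2,3,6}→3  {3,4,5}→6  {3,4,6}→6  {3,5,6}→6  {4,5,6}→6
  4 left: {0,1,3,5}→4  {0,1,4,5}→4  {0,1,5,6}→4  {1,2,3,5}→6  {1,3,4,5}→12  {1,3,5,6}→12  {1,4,5,6}→12  {2,3,4,5}→12  {2,3,4,6}→12  {2,3,5,6}→12  {3,4,5,6}→24
  5 left: {0,1,2,3,5}→10  {0,1,3,4,5}→20  {0,1,3,5,6}→20  {0,1,4,5,6}→20  {1,2,3,4,5}→30  {1,2,3,5,6}→30  {1,3,4,5,6}→60  {2,3,4,5,6}→60
  placing 0:d first → 180 extensions
  placing 2:e first → 120 extensions
  placing 4:b first → 60 extensions
  placing 6:a first → 60 extensions
total linear extensions = 420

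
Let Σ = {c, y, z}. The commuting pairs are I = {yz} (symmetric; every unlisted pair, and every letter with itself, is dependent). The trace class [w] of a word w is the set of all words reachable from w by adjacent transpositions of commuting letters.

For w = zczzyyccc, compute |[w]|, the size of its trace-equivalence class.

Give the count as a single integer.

6

piece 0:z — minimal
piece 1:c rests on {0:z}
piece 2:z rests on {1:c}
piece 3:z rests on {2:z}
piece 4:y rests on {1:c}
piece 5:y rests on {4:y}
piece 6:c rests on {3:z, 5:y}
piece 7:c rests on {6:c}
piece 8:c rests on {7:c}
minimal pieces: {0:z}
ways to finish when only these pieces remain (= sum over removing one remaining piece with nothing left below it):
  1 left: {8}→1
  2 left: {7,8}→1
  3 left: {6,7,8}→1
  4 left: {3,6,7,8}→1  {5,6,7,8}→1
  5 left: {2,3,6,7,8}→1  {3,5,6,7,8}→2  {4,5,6,7,8}→1
  6 left: {2,3,5,6,7,8}→3  {3,4,5,6,7,8}→3
  7 left: {2,3,4,5,6,7,8}→6
  placing 0:z first → 6 extensions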